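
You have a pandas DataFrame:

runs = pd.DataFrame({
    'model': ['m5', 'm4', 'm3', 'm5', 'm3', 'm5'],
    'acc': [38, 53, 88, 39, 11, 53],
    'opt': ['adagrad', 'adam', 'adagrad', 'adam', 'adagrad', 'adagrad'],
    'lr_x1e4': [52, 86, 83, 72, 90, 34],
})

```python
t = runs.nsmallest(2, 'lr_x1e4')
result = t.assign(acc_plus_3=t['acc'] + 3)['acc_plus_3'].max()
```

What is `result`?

56

take 2 rows with smallest lr_x1e4:
  model  acc      opt  lr_x1e4
5    m5   53  adagrad       34
0    m5   38  adagrad       52
add column acc_plus_3 = t['acc'] + 3:
  model  acc      opt  lr_x1e4  acc_plus_3
5    m5   53  adagrad       34          56
0    m5   38  adagrad       52          41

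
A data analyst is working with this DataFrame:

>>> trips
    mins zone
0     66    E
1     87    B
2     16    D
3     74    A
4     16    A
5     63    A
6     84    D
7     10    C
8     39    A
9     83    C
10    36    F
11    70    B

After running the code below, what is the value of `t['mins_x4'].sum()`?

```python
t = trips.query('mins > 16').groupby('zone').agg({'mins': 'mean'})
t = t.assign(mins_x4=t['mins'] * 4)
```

1624.66666667

filter rows where mins > 16:
    mins zone
0     66    E
1     87    B
3     74    A
5     63    A
6     84    D
8     39    A
9     83    C
10    36    F
11    70    B
group by zone, mean of mins:
           mins
zone           
A     58.666667
B     78.500000
C     83.000000
D     84.000000
E     66.000000
F     36.000000
add column mins_x4 = t['mins'] * 4:
           mins     mins_x4
zone                       
A     58.666667  234.666667
B     78.500000  314.000000
C     83.000000  332.000000
D     84.000000  336.000000
E     66.000000  264.000000
F     36.000000  144.000000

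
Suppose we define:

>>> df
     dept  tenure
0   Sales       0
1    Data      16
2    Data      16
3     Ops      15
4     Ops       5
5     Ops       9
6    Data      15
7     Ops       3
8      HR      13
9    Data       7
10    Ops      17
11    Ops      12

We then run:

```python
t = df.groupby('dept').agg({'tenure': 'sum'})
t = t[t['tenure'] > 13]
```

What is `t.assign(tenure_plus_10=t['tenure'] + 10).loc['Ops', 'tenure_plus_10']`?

71

group by dept, sum of tenure:
       tenure
dept         
Data       54
HR         13
Ops        61
Sales       0
filter rows where tenure > 13:
      tenure
dept        
Data      54
Ops       61
add column tenure_plus_10 = t['tenure'] + 10:
      tenure  tenure_plus_10
dept                        
Data      54              64
Ops       61              71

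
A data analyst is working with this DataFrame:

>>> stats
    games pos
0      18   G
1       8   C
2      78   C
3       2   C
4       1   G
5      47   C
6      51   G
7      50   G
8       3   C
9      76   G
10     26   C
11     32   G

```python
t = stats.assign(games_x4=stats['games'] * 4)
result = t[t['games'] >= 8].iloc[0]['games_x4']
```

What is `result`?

72

add column games_x4 = stats['games'] * 4:
    games pos  games_x4
0      18   G        72
1       8   C        32
2      78   C       312
3       2   C         8
4       1   G         4
5      47   C       188
6      51   G       204
7      50   G       200
8       3   C        12
9      76   G       304
10     26   C       104
11     32   G       128
filter rows where games >= 8:
    games pos  games_x4
0      18   G        72
1       8   C        32
2      78   C       312
5      47   C       188
6      51   G       204
7      50   G       200
9      76   G       304
10     26   C       104
11     32   G       128
value at position 0, column 'games_x4' → 72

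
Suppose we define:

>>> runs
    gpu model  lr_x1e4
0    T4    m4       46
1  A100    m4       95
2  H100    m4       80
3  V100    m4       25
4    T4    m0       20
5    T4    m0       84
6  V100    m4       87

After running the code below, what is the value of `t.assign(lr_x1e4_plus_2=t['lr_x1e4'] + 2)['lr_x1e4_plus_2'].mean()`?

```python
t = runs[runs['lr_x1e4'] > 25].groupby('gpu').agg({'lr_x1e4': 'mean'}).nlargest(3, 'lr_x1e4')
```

89.3333333333

filter rows where lr_x1e4 > 25:
    gpu model  lr_x1e4
0    T4    m4       46
1  A100    m4       95
2  H100    m4       80
5    T4    m0       84
6  V100    m4       87
group by gpu, mean of lr_x1e4:
      lr_x1e4
gpu          
A100     95.0
H100     80.0
T4       65.0
V100     87.0
take 3 rows with largest lr_x1e4:
      lr_x1e4
gpu          
A100     95.0
V100     87.0
H100     80.0
add column lr_x1e4_plus_2 = t['lr_x1e4'] + 2:
      lr_x1e4  lr_x1e4_plus_2
gpu                          
A100     95.0            97.0
V100     87.0            89.0
H100     80.0            82.0
Then the mean of column 'lr_x1e4_plus_2': 89.3333333333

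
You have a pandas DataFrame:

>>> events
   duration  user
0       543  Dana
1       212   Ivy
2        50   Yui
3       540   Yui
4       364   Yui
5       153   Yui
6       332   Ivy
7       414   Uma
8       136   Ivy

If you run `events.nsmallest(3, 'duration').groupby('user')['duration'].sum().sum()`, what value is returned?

339

take 3 rows with smallest duration:
   duration user
2        50  Yui
8       136  Ivy
5       153  Yui
group by user, sum of duration:
user
Ivy    136
Yui    203
Name: duration, dtype: int64
Then the sum of the resulting series: 339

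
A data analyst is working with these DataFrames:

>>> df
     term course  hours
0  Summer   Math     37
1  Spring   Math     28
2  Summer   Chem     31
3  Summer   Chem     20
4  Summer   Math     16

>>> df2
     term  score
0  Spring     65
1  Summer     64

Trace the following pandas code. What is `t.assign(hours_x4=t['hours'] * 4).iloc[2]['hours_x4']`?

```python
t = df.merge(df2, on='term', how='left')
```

merge on 'term' (how='left') → 5 rows:
     term course  hours  score
0  Summer   Math     37     64
1  Spring   Math     28     65
2  Summer   Chem     31     64
3  Summer   Chem     20     64
4  Summer   Math     16     64
add column hours_x4 = t['hours'] * 4:
     term course  hours  score  hours_x4
0  Summer   Math     37     64       148
1  Spring   Math     28     65       112
2  Summer   Chem     31     64       124
3  Summer   Chem     20     64        80
4  Summer   Math     16     64        64
So iloc[2]['hours_x4'] = 124.

124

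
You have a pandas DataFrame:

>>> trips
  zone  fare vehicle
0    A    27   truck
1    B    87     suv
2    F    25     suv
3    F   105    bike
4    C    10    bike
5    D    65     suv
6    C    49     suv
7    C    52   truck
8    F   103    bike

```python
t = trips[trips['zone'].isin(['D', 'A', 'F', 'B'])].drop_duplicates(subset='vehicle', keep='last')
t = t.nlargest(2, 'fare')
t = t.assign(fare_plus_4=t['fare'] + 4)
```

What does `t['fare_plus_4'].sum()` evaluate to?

176

filter rows where zone in ['D', 'A', 'F', 'B']:
  zone  fare vehicle
0    A    27   truck
1    B    87     suv
2    F    25     suv
3    F   105    bike
5    D    65     suv
8    F   103    bike
drop duplicate vehicle (keep=last):
  zone  fare vehicle
0    A    27   truck
5    D    65     suv
8    F   103    bike
take 2 rows with largest fare:
  zone  fare vehicle
8    F   103    bike
5    D    65     suv
add column fare_plus_4 = t['fare'] + 4:
  zone  fare vehicle  fare_plus_4
8    F   103    bike          107
5    D    65     suv           69
Finally, sum of column 'fare_plus_4' = 176.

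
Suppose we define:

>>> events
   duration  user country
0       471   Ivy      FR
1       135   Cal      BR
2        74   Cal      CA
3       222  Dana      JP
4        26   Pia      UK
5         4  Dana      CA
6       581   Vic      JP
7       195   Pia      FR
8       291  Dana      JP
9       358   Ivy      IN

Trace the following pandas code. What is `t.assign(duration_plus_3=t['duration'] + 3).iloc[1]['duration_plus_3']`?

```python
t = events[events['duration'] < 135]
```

29

filter rows where duration < 135:
   duration  user country
2        74   Cal      CA
4        26   Pia      UK
5         4  Dana      CA
add column duration_plus_3 = t['duration'] + 3:
   duration  user country  duration_plus_3
2        74   Cal      CA               77
4        26   Pia      UK               29
5         4  Dana      CA                7
Finally, value at position 1, column 'duration_plus_3' = 29.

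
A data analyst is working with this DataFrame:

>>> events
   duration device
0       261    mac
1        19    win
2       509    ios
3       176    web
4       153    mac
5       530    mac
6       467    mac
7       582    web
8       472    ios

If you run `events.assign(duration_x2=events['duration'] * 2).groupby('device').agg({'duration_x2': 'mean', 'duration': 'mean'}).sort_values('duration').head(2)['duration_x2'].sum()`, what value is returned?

743.5

add column duration_x2 = events['duration'] * 2:
   duration device  duration_x2
0       261    mac          522
1        19    win           38
2       509    ios         1018
3       176    web          352
4       153    mac          306
5       530    mac         1060
6       467    mac          934
7       582    web         1164
8       472    ios          944
group by device: mean(duration_x2), mean(duration):
        duration_x2  duration
device                       
ios           981.0    490.50
mac           705.5    352.75
web           758.0    379.00
win            38.0     19.00
sort by duration:
        duration_x2  duration
device                       
win            38.0     19.00
mac           705.5    352.75
web           758.0    379.00
ios           981.0    490.50
take first 2 rows:
        duration_x2  duration
device                       
win            38.0     19.00
mac           705.5    352.75
Then the sum of column 'duration_x2': 743.5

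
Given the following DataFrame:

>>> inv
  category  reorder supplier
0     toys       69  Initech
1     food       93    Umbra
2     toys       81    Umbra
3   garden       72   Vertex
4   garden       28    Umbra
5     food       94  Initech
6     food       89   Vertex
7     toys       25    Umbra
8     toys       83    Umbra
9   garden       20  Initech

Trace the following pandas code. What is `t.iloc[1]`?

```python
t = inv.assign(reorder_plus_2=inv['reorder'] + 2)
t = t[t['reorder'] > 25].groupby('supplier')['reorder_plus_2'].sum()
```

293

add column reorder_plus_2 = inv['reorder'] + 2:
  category  reorder supplier  reorder_plus_2
0     toys       69  Initech              71
1     food       93    Umbra              95
2     toys       81    Umbra              83
3   garden       72   Vertex              74
4   garden       28    Umbra              30
5     food       94  Initech              96
6     food       89   Vertex              91
7     toys       25    Umbra              27
8     toys       83    Umbra              85
9   garden       20  Initech              22
filter rows where reorder > 25:
  category  reorder supplier  reorder_plus_2
0     toys       69  Initech              71
1     food       93    Umbra              95
2     toys       81    Umbra              83
3   garden       72   Vertex              74
4   garden       28    Umbra              30
5     food       94  Initech              96
6     food       89   Vertex              91
8     toys       83    Umbra              85
group by supplier, sum of reorder_plus_2:
supplier
Initech    167
Umbra      293
Vertex     165
Name: reorder_plus_2, dtype: int64
Reading off the value at position 1, we get 293.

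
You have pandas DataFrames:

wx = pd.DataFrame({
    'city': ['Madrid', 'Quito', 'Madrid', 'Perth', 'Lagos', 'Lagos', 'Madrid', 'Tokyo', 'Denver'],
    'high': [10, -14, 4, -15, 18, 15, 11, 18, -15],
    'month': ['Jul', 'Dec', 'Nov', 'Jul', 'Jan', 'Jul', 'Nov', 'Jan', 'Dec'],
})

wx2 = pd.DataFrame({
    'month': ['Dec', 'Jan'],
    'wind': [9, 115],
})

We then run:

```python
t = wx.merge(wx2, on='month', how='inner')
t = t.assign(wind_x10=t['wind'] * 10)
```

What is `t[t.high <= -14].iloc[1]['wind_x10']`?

merge on 'month' (how='inner') → 4 rows:
     city  high month  wind
0   Quito   -14   Dec     9
1   Lagos    18   Jan   115
2   Tokyo    18   Jan   115
3  Denver   -15   Dec     9
add column wind_x10 = t['wind'] * 10:
     city  high month  wind  wind_x10
0   Quito   -14   Dec     9        90
1   Lagos    18   Jan   115      1150
2   Tokyo    18   Jan   115      1150
3  Denver   -15   Dec     9        90
filter rows where high <= -14:
     city  high month  wind  wind_x10
0   Quito   -14   Dec     9        90
3  Denver   -15   Dec     9        90

90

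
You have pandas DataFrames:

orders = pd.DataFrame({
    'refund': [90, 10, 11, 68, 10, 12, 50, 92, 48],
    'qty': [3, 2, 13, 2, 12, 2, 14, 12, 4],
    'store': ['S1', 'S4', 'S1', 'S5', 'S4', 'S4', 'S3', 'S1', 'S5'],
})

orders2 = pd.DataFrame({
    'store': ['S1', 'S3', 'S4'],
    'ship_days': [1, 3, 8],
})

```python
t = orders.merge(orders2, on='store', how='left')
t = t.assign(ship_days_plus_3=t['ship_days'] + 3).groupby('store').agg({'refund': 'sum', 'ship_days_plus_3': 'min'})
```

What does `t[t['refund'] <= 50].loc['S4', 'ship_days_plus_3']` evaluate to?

11.0

merge on 'store' (how='left') → 9 rows:
   refund  qty store  ship_days
0      90    3    S1        1.0
1      10    2    S4        8.0
2      11   13    S1        1.0
3      68    2    S5        NaN
4      10   12    S4        8.0
5      12    2    S4        8.0
6      50   14    S3        3.0
7      92   12    S1        1.0
8      48    4    S5        NaN
add column ship_days_plus_3 = t['ship_days'] + 3:
   refund  qty store  ship_days  ship_days_plus_3
0      90    3    S1        1.0               4.0
1      10    2    S4        8.0              11.0
2      11   13    S1        1.0               4.0
3      68    2    S5        NaN               NaN
4      10   12    S4        8.0              11.0
5      12    2    S4        8.0              11.0
6      50   14    S3        3.0               6.0
7      92   12    S1        1.0               4.0
8      48    4    S5        NaN               NaN
group by store: sum(refund), min(ship_days_plus_3):
       refund  ship_days_plus_3
store                          
S1        193               4.0
S3         50               6.0
S4         32              11.0
S5        116               NaN
filter rows where refund <= 50:
       refund  ship_days_plus_3
store                          
S3         50               6.0
S4         32              11.0
So loc['S4', 'ship_days_plus_3'] = 11.0.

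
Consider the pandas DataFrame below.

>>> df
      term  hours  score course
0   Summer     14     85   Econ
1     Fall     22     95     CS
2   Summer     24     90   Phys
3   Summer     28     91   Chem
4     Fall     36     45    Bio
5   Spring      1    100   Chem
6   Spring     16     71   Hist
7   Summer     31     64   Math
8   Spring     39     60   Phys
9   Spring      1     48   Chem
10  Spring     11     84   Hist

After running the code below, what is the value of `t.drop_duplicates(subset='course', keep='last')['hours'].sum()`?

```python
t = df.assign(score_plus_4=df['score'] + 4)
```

add column score_plus_4 = df['score'] + 4:
      term  hours  score course  score_plus_4
0   Summer     14     85   Econ            89
1     Fall     22     95     CS            99
2   Summer     24     90   Phys            94
3   Summer     28     91   Chem            95
4     Fall     36     45    Bio            49
5   Spring      1    100   Chem           104
6   Spring     16     71   Hist            75
7   Summer     31     64   Math            68
8   Spring     39     60   Phys            64
9   Spring      1     48   Chem            52
10  Spring     11     84   Hist            88
drop duplicate course (keep=last):
      term  hours  score course  score_plus_4
0   Summer     14     85   Econ            89
1     Fall     22     95     CS            99
4     Fall     36     45    Bio            49
7   Summer     31     64   Math            68
8   Spring     39     60   Phys            64
9   Spring      1     48   Chem            52
10  Spring     11     84   Hist            88
Hence 154.

154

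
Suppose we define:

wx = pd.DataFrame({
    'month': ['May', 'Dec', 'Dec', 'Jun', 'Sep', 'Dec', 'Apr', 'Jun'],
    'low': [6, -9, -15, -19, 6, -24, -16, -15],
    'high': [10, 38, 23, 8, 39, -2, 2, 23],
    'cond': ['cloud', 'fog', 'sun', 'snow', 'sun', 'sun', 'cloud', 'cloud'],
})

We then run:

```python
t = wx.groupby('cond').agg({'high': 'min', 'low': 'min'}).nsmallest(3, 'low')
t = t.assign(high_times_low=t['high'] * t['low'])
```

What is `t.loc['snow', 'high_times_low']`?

-152

group by cond: min(high), min(low):
       high  low
cond            
cloud     2  -16
fog      38   -9
snow      8  -19
sun      -2  -24
take 3 rows with smallest low:
       high  low
cond            
sun      -2  -24
snow      8  -19
cloud     2  -16
add column high_times_low = t['high'] * t['low']:
       high  low  high_times_low
cond                            
sun      -2  -24              48
snow      8  -19            -152
cloud     2  -16             -32
Taking the value at row 'snow', column 'high_times_low' gives -152.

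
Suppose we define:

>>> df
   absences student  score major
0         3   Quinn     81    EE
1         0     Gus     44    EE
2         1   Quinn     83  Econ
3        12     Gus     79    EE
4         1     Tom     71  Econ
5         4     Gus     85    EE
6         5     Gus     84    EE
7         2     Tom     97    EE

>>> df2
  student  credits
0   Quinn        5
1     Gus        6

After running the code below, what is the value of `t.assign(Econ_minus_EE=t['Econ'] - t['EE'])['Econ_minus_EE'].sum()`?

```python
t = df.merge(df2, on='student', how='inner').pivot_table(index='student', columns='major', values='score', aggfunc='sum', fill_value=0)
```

-290

merge on 'student' (how='inner') → 6 rows:
   absences student  score major  credits
0         3   Quinn     81    EE        5
1         0     Gus     44    EE        6
2         1   Quinn     83  Econ        5
3        12     Gus     79    EE        6
4         4     Gus     85    EE        6
5         5     Gus     84    EE        6
pivot: rows=student, cols=major, sum(score):
major     EE  Econ
student           
Gus      292     0
Quinn     81    83
add column Econ_minus_EE = t['Econ'] - t['EE']:
major     EE  Econ  Econ_minus_EE
student                          
Gus      292     0           -292
Quinn     81    83              2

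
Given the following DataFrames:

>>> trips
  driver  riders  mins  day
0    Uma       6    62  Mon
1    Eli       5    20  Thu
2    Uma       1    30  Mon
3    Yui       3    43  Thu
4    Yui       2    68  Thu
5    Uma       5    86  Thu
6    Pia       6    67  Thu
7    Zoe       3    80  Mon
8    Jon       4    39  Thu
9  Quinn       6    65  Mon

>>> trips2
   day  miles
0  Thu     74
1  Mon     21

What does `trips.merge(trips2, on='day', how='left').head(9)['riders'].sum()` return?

merge on 'day' (how='left') → 10 rows:
  driver  riders  mins  day  miles
0    Uma       6    62  Mon     21
1    Eli       5    20  Thu     74
2    Uma       1    30  Mon     21
3    Yui       3    43  Thu     74
4    Yui       2    68  Thu     74
5    Uma       5    86  Thu     74
6    Pia       6    67  Thu     74
7    Zoe       3    80  Mon     21
8    Jon       4    39  Thu     74
9  Quinn       6    65  Mon     21
take first 9 rows:
  driver  riders  mins  day  miles
0    Uma       6    62  Mon     21
1    Eli       5    20  Thu     74
2    Uma       1    30  Mon     21
3    Yui       3    43  Thu     74
4    Yui       2    68  Thu     74
5    Uma       5    86  Thu     74
6    Pia       6    67  Thu     74
7    Zoe       3    80  Mon     21
8    Jon       4    39  Thu     74
Taking the sum of column 'riders' gives 35.

35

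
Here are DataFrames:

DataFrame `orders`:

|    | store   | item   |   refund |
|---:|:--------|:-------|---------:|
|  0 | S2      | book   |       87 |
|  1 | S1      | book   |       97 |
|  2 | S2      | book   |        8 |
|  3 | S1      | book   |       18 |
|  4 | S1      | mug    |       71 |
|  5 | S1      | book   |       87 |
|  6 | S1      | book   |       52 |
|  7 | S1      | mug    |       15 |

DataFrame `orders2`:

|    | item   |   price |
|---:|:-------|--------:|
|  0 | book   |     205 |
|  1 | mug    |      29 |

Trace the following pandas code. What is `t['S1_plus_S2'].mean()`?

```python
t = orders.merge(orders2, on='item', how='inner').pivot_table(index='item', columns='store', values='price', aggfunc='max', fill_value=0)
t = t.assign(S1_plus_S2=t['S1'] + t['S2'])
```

219.5

merge on 'item' (how='inner') → 8 rows:
  store  item  refund  price
0    S2  book      87    205
1    S1  book      97    205
2    S2  book       8    205
3    S1  book      18    205
4    S1   mug      71     29
5    S1  book      87    205
6    S1  book      52    205
7    S1   mug      15     29
pivot: rows=item, cols=store, max(price):
store   S1   S2
item           
book   205  205
mug     29    0
add column S1_plus_S2 = t['S1'] + t['S2']:
store   S1   S2  S1_plus_S2
item                       
book   205  205         410
mug     29    0          29
Reading off the mean of column 'S1_plus_S2', we get 219.5.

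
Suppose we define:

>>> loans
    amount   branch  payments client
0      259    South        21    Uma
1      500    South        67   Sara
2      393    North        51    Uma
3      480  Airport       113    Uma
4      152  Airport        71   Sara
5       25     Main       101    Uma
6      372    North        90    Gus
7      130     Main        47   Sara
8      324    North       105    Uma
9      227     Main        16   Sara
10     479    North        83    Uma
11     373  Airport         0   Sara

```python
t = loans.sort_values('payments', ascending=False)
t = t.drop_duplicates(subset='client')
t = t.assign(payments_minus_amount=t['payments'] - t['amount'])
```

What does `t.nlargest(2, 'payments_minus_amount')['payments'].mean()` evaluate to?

sort by payments descending:
    amount   branch  payments client
3      480  Airport       113    Uma
8      324    North       105    Uma
5       25     Main       101    Uma
6      372    North        90    Gus
10     479    North        83    Uma
4      152  Airport        71   Sara
1      500    South        67   Sara
2      393    North        51    Uma
7      130     Main        47   Sara
0      259    South        21    Uma
9      227     Main        16   Sara
11     373  Airport         0   Sara
drop duplicate client (keep=first):
   amount   branch  payments client
3     480  Airport       113    Uma
6     372    North        90    Gus
4     152  Airport        71   Sara
add column payments_minus_amount = t['payments'] - t['amount']:
   amount   branch  payments client  payments_minus_amount
3     480  Airport       113    Uma                   -367
6     372    North        90    Gus                   -282
4     152  Airport        71   Sara                    -81
take 2 rows with largest payments_minus_amount:
   amount   branch  payments client  payments_minus_amount
4     152  Airport        71   Sara                    -81
6     372    North        90    Gus                   -282
So mean() = 80.5.

80.5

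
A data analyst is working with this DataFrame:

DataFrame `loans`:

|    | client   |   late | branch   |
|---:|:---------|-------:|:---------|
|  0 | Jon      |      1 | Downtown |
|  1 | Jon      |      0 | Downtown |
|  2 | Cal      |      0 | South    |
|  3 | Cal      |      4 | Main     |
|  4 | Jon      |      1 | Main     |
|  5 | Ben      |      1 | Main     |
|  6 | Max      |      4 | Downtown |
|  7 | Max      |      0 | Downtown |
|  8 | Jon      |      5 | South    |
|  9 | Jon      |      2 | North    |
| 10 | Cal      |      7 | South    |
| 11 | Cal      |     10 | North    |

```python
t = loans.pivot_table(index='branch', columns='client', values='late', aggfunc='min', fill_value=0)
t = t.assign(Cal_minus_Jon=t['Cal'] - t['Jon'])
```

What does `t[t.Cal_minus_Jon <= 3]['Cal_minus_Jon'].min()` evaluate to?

-5

pivot: rows=branch, cols=client, min(late):
client    Ben  Cal  Jon  Max
branch                      
Downtown    0    0    0    0
Main        1    4    1    0
North       0   10    2    0
South       0    0    5    0
add column Cal_minus_Jon = t['Cal'] - t['Jon']:
client    Ben  Cal  Jon  Max  Cal_minus_Jon
branch                                     
Downtown    0    0    0    0              0
Main        1    4    1    0              3
North       0   10    2    0              8
South       0    0    5    0             -5
filter rows where Cal_minus_Jon <= 3:
client    Ben  Cal  Jon  Max  Cal_minus_Jon
branch                                     
Downtown    0    0    0    0              0
Main        1    4    1    0              3
South       0    0    5    0             -5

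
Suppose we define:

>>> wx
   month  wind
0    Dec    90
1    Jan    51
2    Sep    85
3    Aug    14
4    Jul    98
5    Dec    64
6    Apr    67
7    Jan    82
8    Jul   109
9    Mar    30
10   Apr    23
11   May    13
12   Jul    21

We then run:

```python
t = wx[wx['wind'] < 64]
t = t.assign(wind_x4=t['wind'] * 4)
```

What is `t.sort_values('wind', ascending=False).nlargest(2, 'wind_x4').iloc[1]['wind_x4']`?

120

filter rows where wind < 64:
   month  wind
1    Jan    51
3    Aug    14
9    Mar    30
10   Apr    23
11   May    13
12   Jul    21
add column wind_x4 = t['wind'] * 4:
   month  wind  wind_x4
1    Jan    51      204
3    Aug    14       56
9    Mar    30      120
10   Apr    23       92
11   May    13       52
12   Jul    21       84
sort by wind descending:
   month  wind  wind_x4
1    Jan    51      204
9    Mar    30      120
10   Apr    23       92
12   Jul    21       84
3    Aug    14       56
11   May    13       52
take 2 rows with largest wind_x4:
  month  wind  wind_x4
1   Jan    51      204
9   Mar    30      120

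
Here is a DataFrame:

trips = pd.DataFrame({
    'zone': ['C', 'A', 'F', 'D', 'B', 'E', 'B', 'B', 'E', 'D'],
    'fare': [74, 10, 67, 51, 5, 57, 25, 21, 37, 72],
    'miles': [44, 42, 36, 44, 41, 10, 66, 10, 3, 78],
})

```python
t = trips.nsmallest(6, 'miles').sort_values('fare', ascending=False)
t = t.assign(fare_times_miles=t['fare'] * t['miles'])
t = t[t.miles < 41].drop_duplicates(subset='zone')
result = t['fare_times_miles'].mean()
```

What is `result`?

take 6 rows with smallest miles:
  zone  fare  miles
8    E    37      3
5    E    57     10
7    B    21     10
2    F    67     36
4    B     5     41
1    A    10     42
sort by fare descending:
  zone  fare  miles
2    F    67     36
5    E    57     10
8    E    37      3
7    B    21     10
1    A    10     42
4    B     5     41
add column fare_times_miles = t['fare'] * t['miles']:
  zone  fare  miles  fare_times_miles
2    F    67     36              2412
5    E    57     10               570
8    E    37      3               111
7    B    21     10               210
1    A    10     42               420
4    B     5     41               205
filter rows where miles < 41:
  zone  fare  miles  fare_times_miles
2    F    67     36              2412
5    E    57     10               570
8    E    37      3               111
7    B    21     10               210
drop duplicate zone (keep=first):
  zone  fare  miles  fare_times_miles
2    F    67     36              2412
5    E    57     10               570
7    B    21     10               210
Hence 1064.0.

1064.0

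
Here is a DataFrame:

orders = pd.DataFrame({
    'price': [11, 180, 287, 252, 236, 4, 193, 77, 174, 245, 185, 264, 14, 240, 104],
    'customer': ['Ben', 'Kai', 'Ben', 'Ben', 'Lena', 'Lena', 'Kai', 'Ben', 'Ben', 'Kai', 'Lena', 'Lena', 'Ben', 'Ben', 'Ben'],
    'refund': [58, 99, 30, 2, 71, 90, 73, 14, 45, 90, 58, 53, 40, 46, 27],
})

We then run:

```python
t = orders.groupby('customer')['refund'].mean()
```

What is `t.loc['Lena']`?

group by customer, mean of refund:
customer
Ben     32.750000
Kai     87.333333
Lena    68.000000
Name: refund, dtype: float64

68.0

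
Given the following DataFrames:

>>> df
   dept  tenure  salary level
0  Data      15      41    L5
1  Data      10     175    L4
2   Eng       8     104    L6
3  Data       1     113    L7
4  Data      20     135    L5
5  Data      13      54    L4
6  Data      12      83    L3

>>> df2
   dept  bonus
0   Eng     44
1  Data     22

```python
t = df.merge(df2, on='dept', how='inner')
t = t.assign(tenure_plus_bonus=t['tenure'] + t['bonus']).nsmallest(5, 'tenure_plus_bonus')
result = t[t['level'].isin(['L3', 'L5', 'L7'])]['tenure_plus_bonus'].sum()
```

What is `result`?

merge on 'dept' (how='inner') → 7 rows:
   dept  tenure  salary level  bonus
0  Data      15      41    L5     22
1  Data      10     175    L4     22
2   Eng       8     104    L6     44
3  Data       1     113    L7     22
4  Data      20     135    L5     22
5  Data      13      54    L4     22
6  Data      12      83    L3     22
add column tenure_plus_bonus = t['tenure'] + t['bonus']:
   dept  tenure  salary level  bonus  tenure_plus_bonus
0  Data      15      41    L5     22                 37
1  Data      10     175    L4     22                 32
2   Eng       8     104    L6     44                 52
3  Data       1     113    L7     22                 23
4  Data      20     135    L5     22                 42
5  Data      13      54    L4     22                 35
6  Data      12      83    L3     22                 34
take 5 rows with smallest tenure_plus_bonus:
   dept  tenure  salary level  bonus  tenure_plus_bonus
3  Data       1     113    L7     22                 23
1  Data      10     175    L4     22                 32
6  Data      12      83    L3     22                 34
5  Data      13      54    L4     22                 35
0  Data      15      41    L5     22                 37
filter rows where level in ['L3', 'L5', 'L7']:
   dept  tenure  salary level  bonus  tenure_plus_bonus
3  Data       1     113    L7     22                 23
6  Data      12      83    L3     22                 34
0  Data      15      41    L5     22                 37

94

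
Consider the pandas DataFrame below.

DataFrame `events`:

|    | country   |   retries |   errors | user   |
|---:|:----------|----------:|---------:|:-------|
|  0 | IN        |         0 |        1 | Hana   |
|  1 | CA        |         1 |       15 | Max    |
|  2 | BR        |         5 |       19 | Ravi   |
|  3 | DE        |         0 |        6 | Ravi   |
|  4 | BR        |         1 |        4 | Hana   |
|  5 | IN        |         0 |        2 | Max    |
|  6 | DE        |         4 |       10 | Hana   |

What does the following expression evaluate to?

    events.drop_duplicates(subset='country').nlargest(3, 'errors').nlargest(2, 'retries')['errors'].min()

15

drop duplicate country (keep=first):
  country  retries  errors  user
0      IN        0       1  Hana
1      CA        1      15   Max
2      BR        5      19  Ravi
3      DE        0       6  Ravi
take 3 rows with largest errors:
  country  retries  errors  user
2      BR        5      19  Ravi
1      CA        1      15   Max
3      DE        0       6  Ravi
take 2 rows with largest retries:
  country  retries  errors  user
2      BR        5      19  Ravi
1      CA        1      15   Max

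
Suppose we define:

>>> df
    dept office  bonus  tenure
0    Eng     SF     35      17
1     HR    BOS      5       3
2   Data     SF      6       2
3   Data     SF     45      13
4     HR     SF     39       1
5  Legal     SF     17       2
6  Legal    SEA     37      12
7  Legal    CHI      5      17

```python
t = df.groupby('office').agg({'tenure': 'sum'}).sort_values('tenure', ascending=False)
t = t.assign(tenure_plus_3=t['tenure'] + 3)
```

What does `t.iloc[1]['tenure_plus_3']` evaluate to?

20

group by office, sum of tenure:
        tenure
office        
BOS          3
CHI         17
SEA         12
SF          35
sort by tenure descending:
        tenure
office        
SF          35
CHI         17
SEA         12
BOS          3
add column tenure_plus_3 = t['tenure'] + 3:
        tenure  tenure_plus_3
office                       
SF          35             38
CHI         17             20
SEA         12             15
BOS          3              6
Finally, value at position 1, column 'tenure_plus_3' = 20.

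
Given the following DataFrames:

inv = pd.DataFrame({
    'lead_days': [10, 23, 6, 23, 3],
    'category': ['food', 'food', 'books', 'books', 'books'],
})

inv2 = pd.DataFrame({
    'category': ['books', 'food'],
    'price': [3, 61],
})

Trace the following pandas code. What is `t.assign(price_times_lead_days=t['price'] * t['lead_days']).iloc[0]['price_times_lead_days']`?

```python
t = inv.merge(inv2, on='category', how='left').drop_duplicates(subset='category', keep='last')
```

merge on 'category' (how='left') → 5 rows:
   lead_days category  price
0         10     food     61
1         23     food     61
2          6    books      3
3         23    books      3
4          3    books      3
drop duplicate category (keep=last):
   lead_days category  price
1         23     food     61
4          3    books      3
add column price_times_lead_days = t['price'] * t['lead_days']:
   lead_days category  price  price_times_lead_days
1         23     food     61                   1403
4          3    books      3                      9

1403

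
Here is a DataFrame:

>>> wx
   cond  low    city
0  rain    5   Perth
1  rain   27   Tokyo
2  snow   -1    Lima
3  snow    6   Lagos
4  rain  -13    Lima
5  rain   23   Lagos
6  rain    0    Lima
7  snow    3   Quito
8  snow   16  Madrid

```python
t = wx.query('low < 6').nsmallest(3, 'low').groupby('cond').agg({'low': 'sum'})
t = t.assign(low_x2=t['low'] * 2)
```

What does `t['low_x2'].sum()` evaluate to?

-28

filter rows where low < 6:
   cond  low   city
0  rain    5  Perth
2  snow   -1   Lima
4  rain  -13   Lima
6  rain    0   Lima
7  snow    3  Quito
take 3 rows with smallest low:
   cond  low  city
4  rain  -13  Lima
2  snow   -1  Lima
6  rain    0  Lima
group by cond, sum of low:
      low
cond     
rain  -13
snow   -1
add column low_x2 = t['low'] * 2:
      low  low_x2
cond             
rain  -13     -26
snow   -1      -2
sum of column 'low_x2' → -28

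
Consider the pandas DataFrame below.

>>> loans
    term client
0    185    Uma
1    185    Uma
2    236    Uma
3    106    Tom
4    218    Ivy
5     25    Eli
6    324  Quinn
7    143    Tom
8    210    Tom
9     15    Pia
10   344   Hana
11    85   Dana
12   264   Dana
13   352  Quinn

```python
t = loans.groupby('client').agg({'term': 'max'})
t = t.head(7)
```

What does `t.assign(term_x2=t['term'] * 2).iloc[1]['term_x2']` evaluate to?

50

group by client, max of term:
        term
client      
Dana     264
Eli       25
Hana     344
Ivy      218
Pia       15
Quinn    352
Tom      210
Uma      236
take first 7 rows:
        term
client      
Dana     264
Eli       25
Hana     344
Ivy      218
Pia       15
Quinn    352
Tom      210
add column term_x2 = t['term'] * 2:
        term  term_x2
client               
Dana     264      528
Eli       25       50
Hana     344      688
Ivy      218      436
Pia       15       30
Quinn    352      704
Tom      210      420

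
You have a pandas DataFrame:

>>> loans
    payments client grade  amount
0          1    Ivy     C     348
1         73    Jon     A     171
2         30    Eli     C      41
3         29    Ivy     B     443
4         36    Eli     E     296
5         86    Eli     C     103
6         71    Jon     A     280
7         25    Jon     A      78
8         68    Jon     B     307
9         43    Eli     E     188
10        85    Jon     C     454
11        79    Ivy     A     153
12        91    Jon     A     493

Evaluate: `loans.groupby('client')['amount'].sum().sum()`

3355

group by client, sum of amount:
client
Eli     628
Ivy     944
Jon    1783
Name: amount, dtype: int64
Hence 3355.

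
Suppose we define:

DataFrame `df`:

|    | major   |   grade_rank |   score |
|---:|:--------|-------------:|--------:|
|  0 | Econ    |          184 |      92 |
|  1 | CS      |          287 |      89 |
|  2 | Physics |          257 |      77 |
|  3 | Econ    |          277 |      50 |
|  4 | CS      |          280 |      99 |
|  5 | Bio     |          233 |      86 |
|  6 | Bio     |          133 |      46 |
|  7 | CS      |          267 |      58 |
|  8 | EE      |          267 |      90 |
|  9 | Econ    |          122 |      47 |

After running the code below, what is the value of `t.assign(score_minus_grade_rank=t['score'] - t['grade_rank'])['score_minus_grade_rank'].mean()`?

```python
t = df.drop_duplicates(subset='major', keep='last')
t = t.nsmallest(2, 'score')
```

-81.0

drop duplicate major (keep=last):
     major  grade_rank  score
2  Physics         257     77
6      Bio         133     46
7       CS         267     58
8       EE         267     90
9     Econ         122     47
take 2 rows with smallest score:
  major  grade_rank  score
6   Bio         133     46
9  Econ         122     47
add column score_minus_grade_rank = t['score'] - t['grade_rank']:
  major  grade_rank  score  score_minus_grade_rank
6   Bio         133     46                     -87
9  Econ         122     47                     -75
mean of column 'score_minus_grade_rank' → -81.0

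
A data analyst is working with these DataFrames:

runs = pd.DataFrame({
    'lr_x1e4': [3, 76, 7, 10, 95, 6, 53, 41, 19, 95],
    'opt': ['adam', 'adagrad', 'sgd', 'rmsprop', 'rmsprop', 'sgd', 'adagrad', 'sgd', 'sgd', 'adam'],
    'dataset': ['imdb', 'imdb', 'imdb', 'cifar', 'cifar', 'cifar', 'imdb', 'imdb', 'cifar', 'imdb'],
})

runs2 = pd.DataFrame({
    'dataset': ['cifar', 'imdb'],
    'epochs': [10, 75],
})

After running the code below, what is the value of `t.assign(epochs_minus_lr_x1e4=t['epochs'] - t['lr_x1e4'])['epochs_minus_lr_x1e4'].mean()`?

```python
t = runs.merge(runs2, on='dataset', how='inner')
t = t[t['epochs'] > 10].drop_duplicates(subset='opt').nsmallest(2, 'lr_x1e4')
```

merge on 'dataset' (how='inner') → 10 rows:
   lr_x1e4      opt dataset  epochs
0        3     adam    imdb      75
1       76  adagrad    imdb      75
2        7      sgd    imdb      75
3       10  rmsprop   cifar      10
4       95  rmsprop   cifar      10
5        6      sgd   cifar      10
6       53  adagrad    imdb      75
7       41      sgd    imdb      75
8       19      sgd   cifar      10
9       95     adam    imdb      75
filter rows where epochs > 10:
   lr_x1e4      opt dataset  epochs
0        3     adam    imdb      75
1       76  adagrad    imdb      75
2        7      sgd    imdb      75
6       53  adagrad    imdb      75
7       41      sgd    imdb      75
9       95     adam    imdb      75
drop duplicate opt (keep=first):
   lr_x1e4      opt dataset  epochs
0        3     adam    imdb      75
1       76  adagrad    imdb      75
2        7      sgd    imdb      75
take 2 rows with smallest lr_x1e4:
   lr_x1e4   opt dataset  epochs
0        3  adam    imdb      75
2        7   sgd    imdb      75
add column epochs_minus_lr_x1e4 = t['epochs'] - t['lr_x1e4']:
   lr_x1e4   opt dataset  epochs  epochs_minus_lr_x1e4
0        3  adam    imdb      75                    72
2        7   sgd    imdb      75                    68
Taking the mean of column 'epochs_minus_lr_x1e4' gives 70.0.

70.0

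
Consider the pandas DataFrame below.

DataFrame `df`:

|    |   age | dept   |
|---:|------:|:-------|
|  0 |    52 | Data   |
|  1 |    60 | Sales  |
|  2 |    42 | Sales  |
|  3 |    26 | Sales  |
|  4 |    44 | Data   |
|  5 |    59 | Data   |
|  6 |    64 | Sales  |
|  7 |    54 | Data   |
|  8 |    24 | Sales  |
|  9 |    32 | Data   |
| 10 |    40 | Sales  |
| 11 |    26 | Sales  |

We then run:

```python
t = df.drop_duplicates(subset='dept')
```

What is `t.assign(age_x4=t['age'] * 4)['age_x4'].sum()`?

448

drop duplicate dept (keep=first):
   age   dept
0   52   Data
1   60  Sales
add column age_x4 = t['age'] * 4:
   age   dept  age_x4
0   52   Data     208
1   60  Sales     240
Then the sum of column 'age_x4': 448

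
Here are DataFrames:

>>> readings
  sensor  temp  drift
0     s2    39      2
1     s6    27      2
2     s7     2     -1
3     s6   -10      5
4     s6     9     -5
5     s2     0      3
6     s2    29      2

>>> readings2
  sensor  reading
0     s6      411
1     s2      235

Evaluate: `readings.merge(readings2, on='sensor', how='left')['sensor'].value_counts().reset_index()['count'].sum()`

7

merge on 'sensor' (how='left') → 7 rows:
  sensor  temp  drift  reading
0     s2    39      2    235.0
1     s6    27      2    411.0
2     s7     2     -1      NaN
3     s6   -10      5    411.0
4     s6     9     -5    411.0
5     s2     0      3    235.0
6     s2    29      2    235.0
value_counts of sensor:
sensor
s2    3
s6    3
s7    1
Name: count, dtype: int64
reset_index():
  sensor  count
0     s2      3
1     s6      3
2     s7      1
Taking the sum of column 'count' gives 7.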